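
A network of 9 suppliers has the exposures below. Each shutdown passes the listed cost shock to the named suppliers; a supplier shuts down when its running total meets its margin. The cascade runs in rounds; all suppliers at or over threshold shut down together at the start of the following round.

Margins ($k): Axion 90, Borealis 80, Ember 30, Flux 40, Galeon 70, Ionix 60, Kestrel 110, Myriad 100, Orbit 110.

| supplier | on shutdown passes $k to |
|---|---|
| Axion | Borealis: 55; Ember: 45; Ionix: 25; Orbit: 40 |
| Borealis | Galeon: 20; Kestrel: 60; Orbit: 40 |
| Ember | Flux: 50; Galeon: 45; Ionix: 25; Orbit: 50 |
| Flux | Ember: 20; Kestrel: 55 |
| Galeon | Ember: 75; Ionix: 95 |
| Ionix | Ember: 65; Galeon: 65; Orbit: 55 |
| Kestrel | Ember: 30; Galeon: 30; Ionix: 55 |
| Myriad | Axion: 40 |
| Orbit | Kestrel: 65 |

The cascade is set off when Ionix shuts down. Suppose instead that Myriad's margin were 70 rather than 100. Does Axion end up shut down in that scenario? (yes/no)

no

With Myriad's margin at 70:
Round 1 — Ionix shuts down (initial).
  Ember: +65 → 65 ≥ 30
  Galeon: +65 → 65 < 70
  Orbit: +55 → 55 < 110
Round 2 — Ember shuts down.
  Flux: +50 → 50 ≥ 40
  Galeon: +45 → 110 ≥ 70
  Orbit: +50 → 105 < 110
Round 3 — Flux, Galeon shut down.
  Kestrel: +55 → 55 < 110
No further shutdowns.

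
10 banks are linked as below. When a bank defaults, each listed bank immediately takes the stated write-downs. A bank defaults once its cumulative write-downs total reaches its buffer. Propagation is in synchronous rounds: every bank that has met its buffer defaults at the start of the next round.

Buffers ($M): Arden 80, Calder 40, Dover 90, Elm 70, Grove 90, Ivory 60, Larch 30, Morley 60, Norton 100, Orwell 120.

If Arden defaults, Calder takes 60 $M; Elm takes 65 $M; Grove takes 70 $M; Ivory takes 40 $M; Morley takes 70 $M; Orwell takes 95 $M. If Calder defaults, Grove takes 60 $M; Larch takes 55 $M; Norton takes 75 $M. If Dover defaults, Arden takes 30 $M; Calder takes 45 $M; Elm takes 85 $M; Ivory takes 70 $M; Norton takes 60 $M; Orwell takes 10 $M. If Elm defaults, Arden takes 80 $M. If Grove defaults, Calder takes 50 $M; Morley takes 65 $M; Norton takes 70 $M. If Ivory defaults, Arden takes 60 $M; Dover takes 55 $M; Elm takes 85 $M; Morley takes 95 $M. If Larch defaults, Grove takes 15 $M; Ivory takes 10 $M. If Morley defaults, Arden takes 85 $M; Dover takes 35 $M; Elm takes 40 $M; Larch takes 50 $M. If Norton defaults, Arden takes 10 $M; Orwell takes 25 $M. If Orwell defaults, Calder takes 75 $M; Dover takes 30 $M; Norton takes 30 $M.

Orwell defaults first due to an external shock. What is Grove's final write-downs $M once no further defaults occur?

Round 1 — Orwell defaults (initial).
  Calder: +75 → 75 ≥ 40
  Dover: +30 → 30 < 90
  Norton: +30 → 30 < 100
Round 2 — Calder defaults.
  Grove: +60 → 60 < 90
  Larch: +55 → 55 ≥ 30
  Norton: +75 → 105 ≥ 100
Round 3 — Larch, Norton default.
  Arden: +10 → 10 < 80
  Grove: +15 → 75 < 90
  Ivory: +10 → 10 < 60
No further defaults.

75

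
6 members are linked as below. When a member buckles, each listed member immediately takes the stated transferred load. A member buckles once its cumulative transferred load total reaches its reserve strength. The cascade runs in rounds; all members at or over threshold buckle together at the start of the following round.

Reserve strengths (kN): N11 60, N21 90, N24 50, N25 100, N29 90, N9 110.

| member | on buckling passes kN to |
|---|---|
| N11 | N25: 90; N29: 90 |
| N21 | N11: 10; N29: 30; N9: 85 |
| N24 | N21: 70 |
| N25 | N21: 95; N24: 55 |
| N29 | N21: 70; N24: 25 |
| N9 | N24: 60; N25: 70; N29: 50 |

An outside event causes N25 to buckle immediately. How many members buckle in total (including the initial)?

3

Round 1 — N25 buckles (initial).
  N21: +95 → 95 ≥ 90
  N24: +55 → 55 ≥ 50
Round 2 — N21, N24 buckle.
  N11: +10 → 10 < 60
  N29: +30 → 30 < 90
  N9: +85 → 85 < 110
No further bucklings.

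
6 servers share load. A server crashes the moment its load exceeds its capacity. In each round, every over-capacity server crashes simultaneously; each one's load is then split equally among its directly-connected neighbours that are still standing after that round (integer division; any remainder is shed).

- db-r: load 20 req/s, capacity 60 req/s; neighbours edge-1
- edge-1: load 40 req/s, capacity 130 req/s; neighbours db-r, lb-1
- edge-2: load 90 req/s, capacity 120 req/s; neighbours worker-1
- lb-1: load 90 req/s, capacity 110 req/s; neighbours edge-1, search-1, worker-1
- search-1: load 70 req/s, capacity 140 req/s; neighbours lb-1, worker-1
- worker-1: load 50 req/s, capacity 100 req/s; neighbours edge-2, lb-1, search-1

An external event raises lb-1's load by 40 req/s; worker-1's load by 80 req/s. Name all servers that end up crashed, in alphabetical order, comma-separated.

edge-2, lb-1, search-1, worker-1

Round 1 — lb-1 at 130 > 110; worker-1 at 130 > 100. lb-1, worker-1 crash.
  lb-1 sheds 130 req/s to edge-1, search-1: 65 each.
    edge-1: 40+65 = 105 ≤ 130
    search-1: 70+65 = 135 ≤ 140
  worker-1 sheds 130 req/s to edge-2, search-1: 65 each.
    edge-2: 90+65 = 155 > 120
    search-1: 135+65 = 200 > 140
Round 2 — edge-2, search-1 crash.
  edge-2 sheds 155 req/s: no online neighbours, lost.
  search-1 sheds 200 req/s: no online neighbours, lost.
No further crashes.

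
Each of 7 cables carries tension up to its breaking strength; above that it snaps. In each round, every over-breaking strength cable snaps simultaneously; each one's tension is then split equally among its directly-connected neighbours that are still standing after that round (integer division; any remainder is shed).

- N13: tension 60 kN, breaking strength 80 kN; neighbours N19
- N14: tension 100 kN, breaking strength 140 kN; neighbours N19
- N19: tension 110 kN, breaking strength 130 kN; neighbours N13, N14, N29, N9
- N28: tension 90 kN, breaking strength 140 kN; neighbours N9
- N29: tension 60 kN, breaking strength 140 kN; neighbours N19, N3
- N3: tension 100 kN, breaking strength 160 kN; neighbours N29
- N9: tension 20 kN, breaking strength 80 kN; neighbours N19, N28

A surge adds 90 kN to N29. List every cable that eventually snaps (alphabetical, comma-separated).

Round 1 — N29 at 150 > 140. N29 snaps.
  N29 sheds 150 kN to N19, N3: 75 each.
    N19: 110+75 = 185 > 130
    N3: 100+75 = 175 > 160
Round 2 — N19, N3 snap.
  N19 sheds 185 kN to N13, N14, N9: 61 each (2 lost).
    N13: 60+61 = 121 > 80
    N14: 100+61 = 161 > 140
    N9: 20+61 = 81 > 80
  N3 sheds 175 kN: no online neighbours, lost.
Round 3 — N13, N14, N9 snap.
  N13 sheds 121 kN: no online neighbours, lost.
  N14 sheds 161 kN: no online neighbours, lost.
  N9 sheds 81 kN to N28: 81 each.
    N28: 90+81 = 171 > 140
Round 4 — N28 snaps.
  N28 sheds 171 kN: no online neighbours, lost.
No further breaks.

N13, N14, N19, N28, N29, N3, N9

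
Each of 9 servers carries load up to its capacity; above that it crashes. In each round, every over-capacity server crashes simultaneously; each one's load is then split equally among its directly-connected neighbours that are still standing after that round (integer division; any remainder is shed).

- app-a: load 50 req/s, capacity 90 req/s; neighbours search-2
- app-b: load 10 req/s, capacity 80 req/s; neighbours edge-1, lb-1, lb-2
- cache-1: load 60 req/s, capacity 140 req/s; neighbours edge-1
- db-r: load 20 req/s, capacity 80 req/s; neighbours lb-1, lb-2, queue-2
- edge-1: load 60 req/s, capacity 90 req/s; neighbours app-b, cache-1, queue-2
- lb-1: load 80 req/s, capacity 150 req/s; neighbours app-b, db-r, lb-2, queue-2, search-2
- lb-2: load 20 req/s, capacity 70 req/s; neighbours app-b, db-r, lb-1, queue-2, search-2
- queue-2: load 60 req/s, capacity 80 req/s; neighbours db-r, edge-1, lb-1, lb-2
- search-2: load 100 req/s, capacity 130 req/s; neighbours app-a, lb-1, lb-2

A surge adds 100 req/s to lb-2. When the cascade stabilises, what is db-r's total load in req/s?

72

Round 1 — lb-2 at 120 > 70. lb-2 crashes.
  lb-2 sheds 120 req/s to app-b, db-r, lb-1, queue-2, search-2: 24 each.
    app-b: 10+24 = 34 ≤ 80
    db-r: 20+24 = 44 ≤ 80
    lb-1: 80+24 = 104 ≤ 150
    queue-2: 60+24 = 84 > 80
    search-2: 100+24 = 124 ≤ 130
Round 2 — queue-2 crashes.
  queue-2 sheds 84 req/s to db-r, edge-1, lb-1: 28 each.
    db-r: 44+28 = 72 ≤ 80
    edge-1: 60+28 = 88 ≤ 90
    lb-1: 104+28 = 132 ≤ 150
No further crashes.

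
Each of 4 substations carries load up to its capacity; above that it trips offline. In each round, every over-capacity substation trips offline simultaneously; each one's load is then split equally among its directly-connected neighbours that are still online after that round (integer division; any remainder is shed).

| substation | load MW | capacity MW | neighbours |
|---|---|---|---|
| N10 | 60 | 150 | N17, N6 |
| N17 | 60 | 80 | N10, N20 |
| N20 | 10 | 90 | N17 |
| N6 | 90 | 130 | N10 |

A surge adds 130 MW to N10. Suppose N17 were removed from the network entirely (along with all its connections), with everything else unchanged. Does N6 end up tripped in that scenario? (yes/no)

yes

With N17 removed:
Round 1 — N10 at 190 > 150. N10 trips offline.
  N10 sheds 190 MW to N6: 190 each.
    N6: 90+190 = 280 > 130
Round 2 — N6 trips offline.
  N6 sheds 280 MW: no online neighbours, lost.
No further trips.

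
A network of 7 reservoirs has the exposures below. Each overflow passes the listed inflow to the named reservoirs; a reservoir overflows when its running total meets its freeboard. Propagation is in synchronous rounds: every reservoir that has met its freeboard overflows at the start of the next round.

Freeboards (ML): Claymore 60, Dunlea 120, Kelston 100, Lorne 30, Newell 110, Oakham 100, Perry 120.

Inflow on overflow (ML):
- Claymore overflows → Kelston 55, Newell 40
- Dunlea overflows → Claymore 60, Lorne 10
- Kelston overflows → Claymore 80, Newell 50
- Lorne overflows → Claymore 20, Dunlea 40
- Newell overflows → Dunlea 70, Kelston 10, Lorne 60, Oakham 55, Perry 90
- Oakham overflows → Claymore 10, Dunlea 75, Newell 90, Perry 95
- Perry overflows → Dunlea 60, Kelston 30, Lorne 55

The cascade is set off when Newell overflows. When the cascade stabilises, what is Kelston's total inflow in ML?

10

Round 1 — Newell overflows (initial).
  Dunlea: +70 → 70 < 120
  Kelston: +10 → 10 < 100
  Lorne: +60 → 60 ≥ 30
  Oakham: +55 → 55 < 100
  Perry: +90 → 90 < 120
Round 2 — Lorne overflows.
  Claymore: +20 → 20 < 60
  Dunlea: +40 → 110 < 120
No further overflows.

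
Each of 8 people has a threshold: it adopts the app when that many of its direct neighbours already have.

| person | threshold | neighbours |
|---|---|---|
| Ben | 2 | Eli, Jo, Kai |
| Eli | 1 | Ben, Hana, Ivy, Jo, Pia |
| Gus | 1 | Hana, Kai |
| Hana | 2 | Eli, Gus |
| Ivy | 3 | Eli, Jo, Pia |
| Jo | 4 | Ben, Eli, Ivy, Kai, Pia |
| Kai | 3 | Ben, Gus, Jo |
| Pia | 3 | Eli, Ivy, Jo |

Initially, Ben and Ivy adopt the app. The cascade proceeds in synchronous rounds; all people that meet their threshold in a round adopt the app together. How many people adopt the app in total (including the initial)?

Round 1 — Ben, Ivy adopt the app (initial).
Round 2 — checking thresholds:
  Eli: 2 of 5 neighbours ≥ 1, adopts the app.
  Jo: 2 of 5 neighbours < 4, holds.
  Kai: 1 of 3 neighbours < 3, holds.
  Pia: 1 of 3 neighbours < 3, holds.
Round 3 — no new adoptions; cascade stops.

3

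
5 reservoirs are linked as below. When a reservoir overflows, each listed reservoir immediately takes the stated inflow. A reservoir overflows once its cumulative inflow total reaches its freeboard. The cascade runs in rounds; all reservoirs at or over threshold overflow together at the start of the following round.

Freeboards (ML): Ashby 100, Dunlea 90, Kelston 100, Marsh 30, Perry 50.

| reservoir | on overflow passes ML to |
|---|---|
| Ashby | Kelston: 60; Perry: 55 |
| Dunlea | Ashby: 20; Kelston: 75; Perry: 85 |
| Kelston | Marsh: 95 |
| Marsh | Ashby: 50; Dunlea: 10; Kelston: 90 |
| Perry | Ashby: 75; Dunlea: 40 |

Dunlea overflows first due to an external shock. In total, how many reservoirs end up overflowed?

Round 1 — Dunlea overflows (initial).
  Ashby: +20 → 20 < 100
  Kelston: +75 → 75 < 100
  Perry: +85 → 85 ≥ 50
Round 2 — Perry overflows.
  Ashby: +75 → 95 < 100
No further overflows.

2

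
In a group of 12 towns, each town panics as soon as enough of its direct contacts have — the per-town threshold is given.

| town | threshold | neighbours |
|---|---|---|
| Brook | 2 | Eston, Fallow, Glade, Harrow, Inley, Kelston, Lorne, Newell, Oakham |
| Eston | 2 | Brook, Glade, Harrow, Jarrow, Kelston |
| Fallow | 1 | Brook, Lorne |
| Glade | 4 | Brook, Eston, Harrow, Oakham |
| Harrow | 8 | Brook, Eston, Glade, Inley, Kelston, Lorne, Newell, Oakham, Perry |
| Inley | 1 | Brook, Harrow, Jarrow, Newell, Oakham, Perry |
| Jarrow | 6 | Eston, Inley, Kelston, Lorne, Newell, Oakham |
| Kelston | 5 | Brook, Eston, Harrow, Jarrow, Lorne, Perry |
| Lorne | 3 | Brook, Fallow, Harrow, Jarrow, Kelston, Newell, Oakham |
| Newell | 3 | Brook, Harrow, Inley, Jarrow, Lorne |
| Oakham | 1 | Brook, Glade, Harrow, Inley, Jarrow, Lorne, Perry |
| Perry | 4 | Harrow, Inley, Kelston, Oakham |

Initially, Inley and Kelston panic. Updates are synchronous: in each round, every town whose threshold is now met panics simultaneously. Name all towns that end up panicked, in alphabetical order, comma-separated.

Round 1 — Inley, Kelston panic (initial).
Round 2 — checking thresholds:
  Brook: 2 of 9 neighbours ≥ 2, panics.
  Eston: 1 of 5 neighbours < 2, below threshold.
  Harrow: 2 of 9 neighbours < 8, below threshold.
  Jarrow: 2 of 6 neighbours < 6, below threshold.
  Lorne: 1 of 7 neighbours < 3, below threshold.
  Newell: 1 of 5 neighbours < 3, below threshold.
  Oakham: 1 of 7 neighbours ≥ 1, panics.
  Perry: 2 of 4 neighbours < 4, below threshold.
Round 3 — checking thresholds:
  Eston: 2 of 5 neighbours ≥ 2, panics.
  Fallow: 1 of 2 neighbours ≥ 1, panics.
  Glade: 2 of 4 neighbours < 4, below threshold.
  Harrow: 4 of 9 neighbours < 8, below threshold.
  Jarrow: 3 of 6 neighbours < 6, below threshold.
  Lorne: 3 of 7 neighbours ≥ 3, panics.
  Newell: 2 of 5 neighbours < 3, below threshold.
  Perry: 3 of 4 neighbours < 4, below threshold.
Round 4 — checking thresholds:
  Glade: 3 of 4 neighbours < 4, below threshold.
  Harrow: 6 of 9 neighbours < 8, below threshold.
  Jarrow: 5 of 6 neighbours < 6, below threshold.
  Newell: 3 of 5 neighbours ≥ 3, panics.
  Perry: 3 of 4 neighbours < 4, below threshold.
Round 5 — checking thresholds:
  Glade: 3 of 4 neighbours < 4, below threshold.
  Harrow: 7 of 9 neighbours < 8, below threshold.
  Jarrow: 6 of 6 neighbours ≥ 6, panics.
  Perry: 3 of 4 neighbours < 4, below threshold.
Round 6 — no new panics; cascade stops.

Brook, Eston, Fallow, Inley, Jarrow, Kelston, Lorne, Newell, Oakham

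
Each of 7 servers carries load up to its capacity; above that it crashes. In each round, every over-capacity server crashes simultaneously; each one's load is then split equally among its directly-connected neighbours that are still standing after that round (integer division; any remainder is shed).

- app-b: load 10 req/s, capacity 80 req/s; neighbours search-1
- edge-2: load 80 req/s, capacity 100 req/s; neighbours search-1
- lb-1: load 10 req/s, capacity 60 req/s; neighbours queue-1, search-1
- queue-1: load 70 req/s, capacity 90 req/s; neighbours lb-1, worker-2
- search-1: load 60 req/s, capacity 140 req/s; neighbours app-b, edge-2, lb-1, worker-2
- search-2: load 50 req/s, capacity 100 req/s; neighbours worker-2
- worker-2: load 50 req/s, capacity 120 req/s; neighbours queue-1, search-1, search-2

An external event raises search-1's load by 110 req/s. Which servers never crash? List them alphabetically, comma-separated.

app-b, lb-1, queue-1, search-2, worker-2

Round 1 — search-1 at 170 > 140. search-1 crashes.
  search-1 sheds 170 req/s to app-b, edge-2, lb-1, worker-2: 42 each (2 lost).
    app-b: 10+42 = 52 ≤ 80
    edge-2: 80+42 = 122 > 100
    lb-1: 10+42 = 52 ≤ 60
    worker-2: 50+42 = 92 ≤ 120
Round 2 — edge-2 crashes.
  edge-2 sheds 122 req/s: no online neighbours, lost.
No further crashes.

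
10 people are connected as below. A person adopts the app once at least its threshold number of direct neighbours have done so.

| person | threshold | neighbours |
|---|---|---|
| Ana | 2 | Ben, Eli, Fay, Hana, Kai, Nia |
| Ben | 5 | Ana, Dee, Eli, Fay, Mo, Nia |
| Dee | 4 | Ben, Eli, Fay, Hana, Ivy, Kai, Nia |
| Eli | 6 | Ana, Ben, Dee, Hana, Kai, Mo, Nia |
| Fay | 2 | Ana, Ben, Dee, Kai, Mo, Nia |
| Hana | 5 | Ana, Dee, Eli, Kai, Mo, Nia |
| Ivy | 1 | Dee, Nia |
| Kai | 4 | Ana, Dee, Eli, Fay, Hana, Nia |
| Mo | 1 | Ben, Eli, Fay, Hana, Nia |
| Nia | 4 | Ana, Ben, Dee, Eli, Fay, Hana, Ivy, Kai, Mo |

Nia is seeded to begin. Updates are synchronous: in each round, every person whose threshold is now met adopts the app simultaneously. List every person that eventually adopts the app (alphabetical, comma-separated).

Round 1 — Nia adopts the app (initial).
Round 2 — checking thresholds:
  Ana: 1 of 6 neighbours < 2, not yet.
  Ben: 1 of 6 neighbours < 5, not yet.
  Dee: 1 of 7 neighbours < 4, not yet.
  Eli: 1 of 7 neighbours < 6, not yet.
  Fay: 1 of 6 neighbours < 2, not yet.
  Hana: 1 of 6 neighbours < 5, not yet.
  Ivy: 1 of 2 neighbours ≥ 1, adopts the app.
  Kai: 1 of 6 neighbours < 4, not yet.
  Mo: 1 of 5 neighbours ≥ 1, adopts the app.
Round 3 — checking thresholds:
  Ana: 1 of 6 neighbours < 2, not yet.
  Ben: 2 of 6 neighbours < 5, not yet.
  Dee: 2 of 7 neighbours < 4, not yet.
  Eli: 2 of 7 neighbours < 6, not yet.
  Fay: 2 of 6 neighbours ≥ 2, adopts the app.
  Hana: 2 of 6 neighbours < 5, not yet.
  Kai: 1 of 6 neighbours < 4, not yet.
Round 4 — checking thresholds:
  Ana: 2 of 6 neighbours ≥ 2, adopts the app.
  Ben: 3 of 6 neighbours < 5, not yet.
  Dee: 3 of 7 neighbours < 4, not yet.
  Eli: 2 of 7 neighbours < 6, not yet.
  Hana: 2 of 6 neighbours < 5, not yet.
  Kai: 2 of 6 neighbours < 4, not yet.
Round 5 — no new adoptions; cascade stops.

Ana, Fay, Ivy, Mo, Nia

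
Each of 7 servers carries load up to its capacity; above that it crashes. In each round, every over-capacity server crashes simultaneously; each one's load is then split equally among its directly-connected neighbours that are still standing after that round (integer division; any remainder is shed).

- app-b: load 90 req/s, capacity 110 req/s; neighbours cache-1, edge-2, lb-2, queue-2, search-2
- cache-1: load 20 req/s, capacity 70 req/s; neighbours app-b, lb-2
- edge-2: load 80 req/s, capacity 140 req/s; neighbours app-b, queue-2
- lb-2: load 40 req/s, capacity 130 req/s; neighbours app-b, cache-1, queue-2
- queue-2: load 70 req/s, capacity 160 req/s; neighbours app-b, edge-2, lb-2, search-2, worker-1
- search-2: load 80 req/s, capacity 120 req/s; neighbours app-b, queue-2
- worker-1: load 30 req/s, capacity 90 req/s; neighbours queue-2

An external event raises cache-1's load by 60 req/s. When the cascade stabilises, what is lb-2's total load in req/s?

Round 1 — cache-1 at 80 > 70. cache-1 crashes.
  cache-1 sheds 80 req/s to app-b, lb-2: 40 each.
    app-b: 90+40 = 130 > 110
    lb-2: 40+40 = 80 ≤ 130
Round 2 — app-b crashes.
  app-b sheds 130 req/s to edge-2, lb-2, queue-2, search-2: 32 each (2 lost).
    edge-2: 80+32 = 112 ≤ 140
    lb-2: 80+32 = 112 ≤ 130
    queue-2: 70+32 = 102 ≤ 160
    search-2: 80+32 = 112 ≤ 120
No further crashes.

112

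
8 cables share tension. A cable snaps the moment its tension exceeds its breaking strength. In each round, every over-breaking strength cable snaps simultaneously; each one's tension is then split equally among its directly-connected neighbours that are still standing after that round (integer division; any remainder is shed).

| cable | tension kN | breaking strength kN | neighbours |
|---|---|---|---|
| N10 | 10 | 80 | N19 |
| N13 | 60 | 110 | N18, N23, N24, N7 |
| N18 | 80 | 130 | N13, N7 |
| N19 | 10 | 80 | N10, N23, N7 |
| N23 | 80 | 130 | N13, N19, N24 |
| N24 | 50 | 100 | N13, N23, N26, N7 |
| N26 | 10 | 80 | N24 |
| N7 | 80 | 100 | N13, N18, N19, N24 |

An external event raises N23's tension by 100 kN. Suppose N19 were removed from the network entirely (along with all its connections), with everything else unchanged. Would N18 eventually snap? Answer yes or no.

yes

With N19 removed:
Round 1 — N23 at 180 > 130. N23 snaps.
  N23 sheds 180 kN to N13, N24: 90 each.
    N13: 60+90 = 150 > 110
    N24: 50+90 = 140 > 100
Round 2 — N13, N24 snap.
  N13 sheds 150 kN to N18, N7: 75 each.
    N18: 80+75 = 155 > 130
    N7: 80+75 = 155 > 100
  N24 sheds 140 kN to N26, N7: 70 each.
    N26: 10+70 = 80 ≤ 80
    N7: 155+70 = 225 > 100
Round 3 — N18, N7 snap.
  N18 sheds 155 kN: no online neighbours, lost.
  N7 sheds 225 kN: no online neighbours, lost.
No further breaks.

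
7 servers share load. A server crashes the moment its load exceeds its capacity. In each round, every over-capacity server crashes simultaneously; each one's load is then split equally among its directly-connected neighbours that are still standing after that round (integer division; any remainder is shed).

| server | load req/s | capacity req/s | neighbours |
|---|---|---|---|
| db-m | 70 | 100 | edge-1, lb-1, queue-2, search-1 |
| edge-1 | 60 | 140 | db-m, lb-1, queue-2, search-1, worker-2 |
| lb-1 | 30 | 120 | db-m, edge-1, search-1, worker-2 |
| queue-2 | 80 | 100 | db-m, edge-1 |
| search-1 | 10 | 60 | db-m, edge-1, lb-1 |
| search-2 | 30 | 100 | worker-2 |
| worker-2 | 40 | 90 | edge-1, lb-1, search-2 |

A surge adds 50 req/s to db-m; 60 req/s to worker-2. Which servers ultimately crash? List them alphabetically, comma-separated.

Round 1 — db-m at 120 > 100; worker-2 at 100 > 90. db-m, worker-2 crash.
  db-m sheds 120 req/s to edge-1, lb-1, queue-2, search-1: 30 each.
    edge-1: 60+30 = 90 ≤ 140
    lb-1: 30+30 = 60 ≤ 120
    queue-2: 80+30 = 110 > 100
    search-1: 10+30 = 40 ≤ 60
  worker-2 sheds 100 req/s to edge-1, lb-1, search-2: 33 each (1 lost).
    edge-1: 90+33 = 123 ≤ 140
    lb-1: 60+33 = 93 ≤ 120
    search-2: 30+33 = 63 ≤ 100
Round 2 — queue-2 crashes.
  queue-2 sheds 110 req/s to edge-1: 110 each.
    edge-1: 123+110 = 233 > 140
Round 3 — edge-1 crashes.
  edge-1 sheds 233 req/s to lb-1, search-1: 116 each (1 lost).
    lb-1: 93+116 = 209 > 120
    search-1: 40+116 = 156 > 60
Round 4 — lb-1, search-1 crash.
  lb-1 sheds 209 req/s: no online neighbours, lost.
  search-1 sheds 156 req/s: no online neighbours, lost.
No further crashes.

db-m, edge-1, lb-1, queue-2, search-1, worker-2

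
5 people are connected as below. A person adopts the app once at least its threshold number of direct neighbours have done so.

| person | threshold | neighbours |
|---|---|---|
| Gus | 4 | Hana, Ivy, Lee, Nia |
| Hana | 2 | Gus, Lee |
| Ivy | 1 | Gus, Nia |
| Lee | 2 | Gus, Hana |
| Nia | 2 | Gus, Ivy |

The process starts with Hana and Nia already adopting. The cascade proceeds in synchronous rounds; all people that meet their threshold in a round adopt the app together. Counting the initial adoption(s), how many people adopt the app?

Round 1 — Hana, Nia adopt the app (initial).
Round 2 — checking thresholds:
  Gus: 2 of 4 neighbours < 4, below threshold.
  Ivy: 1 of 2 neighbours ≥ 1, adopts the app.
  Lee: 1 of 2 neighbours < 2, below threshold.
Round 3 — no new adoptions; cascade stops.

3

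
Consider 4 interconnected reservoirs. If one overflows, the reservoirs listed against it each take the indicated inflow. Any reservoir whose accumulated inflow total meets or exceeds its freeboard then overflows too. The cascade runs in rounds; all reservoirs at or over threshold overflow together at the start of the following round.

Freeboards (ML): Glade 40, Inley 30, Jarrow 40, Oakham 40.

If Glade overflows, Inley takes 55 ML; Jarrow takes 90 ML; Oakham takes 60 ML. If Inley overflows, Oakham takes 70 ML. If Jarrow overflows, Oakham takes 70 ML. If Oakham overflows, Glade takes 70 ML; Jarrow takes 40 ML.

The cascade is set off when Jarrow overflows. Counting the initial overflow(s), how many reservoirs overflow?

Round 1 — Jarrow overflows (initial).
  Oakham: +70 → 70 ≥ 40
Round 2 — Oakham overflows.
  Glade: +70 → 70 ≥ 40
Round 3 — Glade overflows.
  Inley: +55 → 55 ≥ 30
Round 4 — Inley overflows.
No further overflows.

4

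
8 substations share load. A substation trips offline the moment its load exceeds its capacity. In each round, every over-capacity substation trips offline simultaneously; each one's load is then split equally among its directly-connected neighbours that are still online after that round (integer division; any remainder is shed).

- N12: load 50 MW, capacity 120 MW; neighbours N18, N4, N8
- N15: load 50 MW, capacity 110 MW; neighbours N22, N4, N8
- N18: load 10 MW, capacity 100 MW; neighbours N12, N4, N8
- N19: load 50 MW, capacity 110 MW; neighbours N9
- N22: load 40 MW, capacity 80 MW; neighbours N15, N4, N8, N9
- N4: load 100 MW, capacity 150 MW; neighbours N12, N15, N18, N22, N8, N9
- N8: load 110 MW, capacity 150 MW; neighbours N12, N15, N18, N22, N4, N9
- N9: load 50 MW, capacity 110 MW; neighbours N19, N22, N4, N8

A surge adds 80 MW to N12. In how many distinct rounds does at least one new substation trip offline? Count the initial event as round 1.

Round 1 — N12 at 130 > 120. N12 trips offline.
  N12 sheds 130 MW to N18, N4, N8: 43 each (1 lost).
    N18: 10+43 = 53 ≤ 100
    N4: 100+43 = 143 ≤ 150
    N8: 110+43 = 153 > 150
Round 2 — N8 trips offline.
  N8 sheds 153 MW to N15, N18, N22, N4, N9: 30 each (3 lost).
    N15: 50+30 = 80 ≤ 110
    N18: 53+30 = 83 ≤ 100
    N22: 40+30 = 70 ≤ 80
    N4: 143+30 = 173 > 150
    N9: 50+30 = 80 ≤ 110
Round 3 — N4 trips offline.
  N4 sheds 173 MW to N15, N18, N22, N9: 43 each (1 lost).
    N15: 80+43 = 123 > 110
    N18: 83+43 = 126 > 100
    N22: 70+43 = 113 > 80
    N9: 80+43 = 123 > 110
Round 4 — N15, N18, N22, N9 trip offline.
  N15 sheds 123 MW: no online neighbours, lost.
  N18 sheds 126 MW: no online neighbours, lost.
  N22 sheds 113 MW: no online neighbours, lost.
  N9 sheds 123 MW to N19: 123 each.
    N19: 50+123 = 173 > 110
Round 5 — N19 trips offline.
  N19 sheds 173 MW: no online neighbours, lost.
No further trips.

5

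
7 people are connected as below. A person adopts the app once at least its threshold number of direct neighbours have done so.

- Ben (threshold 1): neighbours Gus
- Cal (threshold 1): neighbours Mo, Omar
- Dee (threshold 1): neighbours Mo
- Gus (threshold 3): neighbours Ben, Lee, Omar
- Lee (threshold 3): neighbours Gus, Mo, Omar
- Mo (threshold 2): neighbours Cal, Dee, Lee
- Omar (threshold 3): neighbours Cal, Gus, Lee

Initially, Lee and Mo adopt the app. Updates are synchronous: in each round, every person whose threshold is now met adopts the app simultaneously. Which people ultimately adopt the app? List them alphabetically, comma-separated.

Cal, Dee, Lee, Mo

Round 1 — Lee, Mo adopt the app (initial).
Round 2 — checking thresholds:
  Cal: 1 of 2 neighbours ≥ 1, adopts the app.
  Dee: 1 of 1 neighbours ≥ 1, adopts the app.
  Gus: 1 of 3 neighbours < 3, below threshold.
  Omar: 1 of 3 neighbours < 3, below threshold.
Round 3 — no new adoptions; cascade stops.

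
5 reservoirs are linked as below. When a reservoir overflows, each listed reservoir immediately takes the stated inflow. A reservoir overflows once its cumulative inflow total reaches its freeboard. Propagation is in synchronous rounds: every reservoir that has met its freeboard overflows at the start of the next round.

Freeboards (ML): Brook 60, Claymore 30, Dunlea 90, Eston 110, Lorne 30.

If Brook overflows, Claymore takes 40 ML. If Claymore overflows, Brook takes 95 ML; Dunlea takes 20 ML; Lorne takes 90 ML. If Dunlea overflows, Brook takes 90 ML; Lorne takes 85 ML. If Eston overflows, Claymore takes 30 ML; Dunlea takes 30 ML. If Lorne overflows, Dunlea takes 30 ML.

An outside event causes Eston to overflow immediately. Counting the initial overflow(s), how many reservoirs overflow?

4

Round 1 — Eston overflows (initial).
  Claymore: +30 → 30 ≥ 30
  Dunlea: +30 → 30 < 90
Round 2 — Claymore overflows.
  Brook: +95 → 95 ≥ 60
  Dunlea: +20 → 50 < 90
  Lorne: +90 → 90 ≥ 30
Round 3 — Brook, Lorne overflow.
  Dunlea: +30 → 80 < 90
No further overflows.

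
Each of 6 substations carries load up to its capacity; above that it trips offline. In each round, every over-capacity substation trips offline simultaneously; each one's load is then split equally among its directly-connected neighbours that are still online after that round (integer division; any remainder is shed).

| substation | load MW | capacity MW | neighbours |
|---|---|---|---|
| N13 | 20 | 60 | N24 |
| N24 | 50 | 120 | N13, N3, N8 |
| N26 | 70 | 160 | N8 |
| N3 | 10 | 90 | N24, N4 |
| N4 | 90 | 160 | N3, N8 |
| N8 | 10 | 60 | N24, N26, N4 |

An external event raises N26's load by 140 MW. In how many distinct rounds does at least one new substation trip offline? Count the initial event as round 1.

Round 1 — N26 at 210 > 160. N26 trips offline.
  N26 sheds 210 MW to N8: 210 each.
    N8: 10+210 = 220 > 60
Round 2 — N8 trips offline.
  N8 sheds 220 MW to N24, N4: 110 each.
    N24: 50+110 = 160 > 120
    N4: 90+110 = 200 > 160
Round 3 — N24, N4 trip offline.
  N24 sheds 160 MW to N13, N3: 80 each.
    N13: 20+80 = 100 > 60
    N3: 10+80 = 90 ≤ 90
  N4 sheds 200 MW to N3: 200 each.
    N3: 90+200 = 290 > 90
Round 4 — N13, N3 trip offline.
  N13 sheds 100 MW: no online neighbours, lost.
  N3 sheds 290 MW: no online neighbours, lost.
No further trips.

4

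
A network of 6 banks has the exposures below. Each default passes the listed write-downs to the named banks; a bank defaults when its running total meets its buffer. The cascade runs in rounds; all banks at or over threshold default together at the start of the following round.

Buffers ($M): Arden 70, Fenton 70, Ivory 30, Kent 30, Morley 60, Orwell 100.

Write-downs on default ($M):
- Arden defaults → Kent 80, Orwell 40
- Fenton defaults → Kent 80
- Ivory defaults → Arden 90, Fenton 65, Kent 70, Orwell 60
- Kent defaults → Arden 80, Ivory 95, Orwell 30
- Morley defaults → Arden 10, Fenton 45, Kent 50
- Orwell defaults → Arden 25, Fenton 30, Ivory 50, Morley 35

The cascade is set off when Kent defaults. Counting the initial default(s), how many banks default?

Round 1 — Kent defaults (initial).
  Arden: +80 → 80 ≥ 70
  Ivory: +95 → 95 ≥ 30
  Orwell: +30 → 30 < 100
Round 2 — Arden, Ivory default.
  Fenton: +65 → 65 < 70
  Orwell: +40+60 → 130 ≥ 100
Round 3 — Orwell defaults.
  Fenton: +30 → 95 ≥ 70
  Morley: +35 → 35 < 60
Round 4 — Fenton defaults.
No further defaults.

5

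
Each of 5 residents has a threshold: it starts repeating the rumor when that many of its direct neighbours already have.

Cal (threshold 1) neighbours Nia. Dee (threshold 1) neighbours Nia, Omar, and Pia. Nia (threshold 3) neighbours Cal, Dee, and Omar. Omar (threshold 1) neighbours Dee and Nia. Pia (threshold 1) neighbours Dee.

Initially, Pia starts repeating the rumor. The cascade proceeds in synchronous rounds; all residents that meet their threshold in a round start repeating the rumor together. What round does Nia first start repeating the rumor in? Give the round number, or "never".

Round 1 — Pia starts repeating the rumor (initial).
Round 2 — checking thresholds:
  Dee: 1 of 3 neighbours ≥ 1, starts repeating the rumor.
Round 3 — checking thresholds:
  Nia: 1 of 3 neighbours < 3, not yet.
  Omar: 1 of 2 neighbours ≥ 1, starts repeating the rumor.
Round 4 — no new spreads; cascade stops.

never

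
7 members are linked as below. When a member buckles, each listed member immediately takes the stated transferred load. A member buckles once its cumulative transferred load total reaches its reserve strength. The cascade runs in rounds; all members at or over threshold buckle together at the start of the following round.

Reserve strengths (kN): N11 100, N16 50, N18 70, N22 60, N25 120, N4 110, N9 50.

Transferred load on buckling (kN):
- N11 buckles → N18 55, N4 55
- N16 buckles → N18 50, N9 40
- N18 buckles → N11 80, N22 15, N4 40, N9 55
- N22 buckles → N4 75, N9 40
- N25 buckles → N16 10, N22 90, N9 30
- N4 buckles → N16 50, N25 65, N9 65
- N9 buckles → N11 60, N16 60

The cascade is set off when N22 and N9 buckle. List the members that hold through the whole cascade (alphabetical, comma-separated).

N11, N18, N25, N4

Round 1 — N22, N9 buckle (initial).
  N11: +60 → 60 < 100
  N16: +60 → 60 ≥ 50
  N4: +75 → 75 < 110
Round 2 — N16 buckles.
  N18: +50 → 50 < 70
No further bucklings.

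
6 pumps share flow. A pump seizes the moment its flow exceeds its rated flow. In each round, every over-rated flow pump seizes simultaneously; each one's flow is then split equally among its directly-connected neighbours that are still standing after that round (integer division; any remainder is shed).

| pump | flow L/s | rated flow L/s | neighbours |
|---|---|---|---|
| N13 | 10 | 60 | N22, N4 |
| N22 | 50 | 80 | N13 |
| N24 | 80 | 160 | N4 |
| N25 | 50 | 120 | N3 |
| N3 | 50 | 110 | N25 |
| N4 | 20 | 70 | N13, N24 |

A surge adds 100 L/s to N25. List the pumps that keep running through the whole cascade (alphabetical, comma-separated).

N13, N22, N24, N4

Round 1 — N25 at 150 > 120. N25 seizes.
  N25 sheds 150 L/s to N3: 150 each.
    N3: 50+150 = 200 > 110
Round 2 — N3 seizes.
  N3 sheds 200 L/s: no online neighbours, lost.
No further seizures.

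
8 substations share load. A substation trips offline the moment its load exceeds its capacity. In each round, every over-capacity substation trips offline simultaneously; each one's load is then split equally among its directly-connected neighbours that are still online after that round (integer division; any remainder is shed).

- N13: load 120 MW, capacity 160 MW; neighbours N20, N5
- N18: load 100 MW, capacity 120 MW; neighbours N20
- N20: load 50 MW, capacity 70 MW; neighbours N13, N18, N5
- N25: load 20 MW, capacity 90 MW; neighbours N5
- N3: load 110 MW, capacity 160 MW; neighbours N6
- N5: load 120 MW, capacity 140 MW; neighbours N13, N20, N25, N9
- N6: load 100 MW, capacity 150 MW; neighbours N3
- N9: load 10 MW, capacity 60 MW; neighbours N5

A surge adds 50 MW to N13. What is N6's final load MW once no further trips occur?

100

Round 1 — N13 at 170 > 160. N13 trips offline.
  N13 sheds 170 MW to N20, N5: 85 each.
    N20: 50+85 = 135 > 70
    N5: 120+85 = 205 > 140
Round 2 — N20, N5 trip offline.
  N20 sheds 135 MW to N18: 135 each.
    N18: 100+135 = 235 > 120
  N5 sheds 205 MW to N25, N9: 102 each (1 lost).
    N25: 20+102 = 122 > 90
    N9: 10+102 = 112 > 60
Round 3 — N18, N25, N9 trip offline.
  N18 sheds 235 MW: no online neighbours, lost.
  N25 sheds 122 MW: no online neighbours, lost.
  N9 sheds 112 MW: no online neighbours, lost.
No further trips.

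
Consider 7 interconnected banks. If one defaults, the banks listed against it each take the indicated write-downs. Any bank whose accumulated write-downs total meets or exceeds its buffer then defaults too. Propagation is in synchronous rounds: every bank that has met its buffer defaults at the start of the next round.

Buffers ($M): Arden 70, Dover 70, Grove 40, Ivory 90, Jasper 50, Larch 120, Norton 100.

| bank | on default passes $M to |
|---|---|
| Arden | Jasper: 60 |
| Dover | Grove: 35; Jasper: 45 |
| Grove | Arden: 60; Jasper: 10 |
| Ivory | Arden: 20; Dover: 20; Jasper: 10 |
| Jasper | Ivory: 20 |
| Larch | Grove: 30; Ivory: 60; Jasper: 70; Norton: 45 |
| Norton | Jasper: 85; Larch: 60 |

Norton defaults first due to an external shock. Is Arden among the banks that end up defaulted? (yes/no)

Round 1 — Norton defaults (initial).
  Jasper: +85 → 85 ≥ 50
  Larch: +60 → 60 < 120
Round 2 — Jasper defaults.
  Ivory: +20 → 20 < 90
No further defaults.

no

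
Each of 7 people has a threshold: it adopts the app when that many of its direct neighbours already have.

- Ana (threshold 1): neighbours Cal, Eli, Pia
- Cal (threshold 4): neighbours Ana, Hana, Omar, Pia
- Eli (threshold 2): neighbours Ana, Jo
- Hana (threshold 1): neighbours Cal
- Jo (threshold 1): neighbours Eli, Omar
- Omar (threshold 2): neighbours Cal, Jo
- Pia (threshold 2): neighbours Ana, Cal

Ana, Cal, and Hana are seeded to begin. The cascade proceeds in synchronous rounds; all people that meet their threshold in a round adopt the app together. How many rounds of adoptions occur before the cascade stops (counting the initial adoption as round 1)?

2

Round 1 — Ana, Cal, Hana adopt the app (initial).
Round 2 — checking thresholds:
  Eli: 1 of 2 neighbours < 2, holds.
  Omar: 1 of 2 neighbours < 2, holds.
  Pia: 2 of 2 neighbours ≥ 2, adopts the app.
Round 3 — no new adoptions; cascade stops.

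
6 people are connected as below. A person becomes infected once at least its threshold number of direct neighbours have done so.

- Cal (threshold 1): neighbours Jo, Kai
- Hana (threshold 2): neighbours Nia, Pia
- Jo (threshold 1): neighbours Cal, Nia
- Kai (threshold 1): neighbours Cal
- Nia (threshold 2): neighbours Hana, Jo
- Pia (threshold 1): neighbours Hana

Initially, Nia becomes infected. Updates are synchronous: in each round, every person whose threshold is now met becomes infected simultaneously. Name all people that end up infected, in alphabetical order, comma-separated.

Cal, Jo, Kai, Nia

Round 1 — Nia becomes infected (initial).
Round 2 — checking thresholds:
  Hana: 1 of 2 neighbours < 2, below threshold.
  Jo: 1 of 2 neighbours ≥ 1, becomes infected.
Round 3 — checking thresholds:
  Cal: 1 of 2 neighbours ≥ 1, becomes infected.
  Hana: 1 of 2 neighbours < 2, below threshold.
Round 4 — checking thresholds:
  Hana: 1 of 2 neighbours < 2, below threshold.
  Kai: 1 of 1 neighbours ≥ 1, becomes infected.
Round 5 — no new infections; cascade stops.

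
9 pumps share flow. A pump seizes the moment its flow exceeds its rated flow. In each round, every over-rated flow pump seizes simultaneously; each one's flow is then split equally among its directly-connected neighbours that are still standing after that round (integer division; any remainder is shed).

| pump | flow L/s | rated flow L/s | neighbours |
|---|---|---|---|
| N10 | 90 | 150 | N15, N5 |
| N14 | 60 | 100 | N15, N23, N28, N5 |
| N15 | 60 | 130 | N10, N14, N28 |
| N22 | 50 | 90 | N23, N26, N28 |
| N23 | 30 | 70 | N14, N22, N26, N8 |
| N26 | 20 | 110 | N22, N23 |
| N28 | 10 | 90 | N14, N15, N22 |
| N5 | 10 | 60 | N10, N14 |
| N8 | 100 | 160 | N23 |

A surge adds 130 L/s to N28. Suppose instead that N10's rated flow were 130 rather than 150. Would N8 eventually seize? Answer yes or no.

no

With N10's rated flow at 130:
Round 1 — N28 at 140 > 90. N28 seizes.
  N28 sheds 140 L/s to N14, N15, N22: 46 each (2 lost).
    N14: 60+46 = 106 > 100
    N15: 60+46 = 106 ≤ 130
    N22: 50+46 = 96 > 90
Round 2 — N14, N22 seize.
  N14 sheds 106 L/s to N15, N23, N5: 35 each (1 lost).
    N15: 106+35 = 141 > 130
    N23: 30+35 = 65 ≤ 70
    N5: 10+35 = 45 ≤ 60
  N22 sheds 96 L/s to N23, N26: 48 each.
    N23: 65+48 = 113 > 70
    N26: 20+48 = 68 ≤ 110
Round 3 — N15, N23 seize.
  N15 sheds 141 L/s to N10: 141 each.
    N10: 90+141 = 231 > 130
  N23 sheds 113 L/s to N26, N8: 56 each (1 lost).
    N26: 68+56 = 124 > 110
    N8: 100+56 = 156 ≤ 160
Round 4 — N10, N26 seize.
  N10 sheds 231 L/s to N5: 231 each.
    N5: 45+231 = 276 > 60
  N26 sheds 124 L/s: no online neighbours, lost.
Round 5 — N5 seizes.
  N5 sheds 276 L/s: no online neighbours, lost.
No further seizures.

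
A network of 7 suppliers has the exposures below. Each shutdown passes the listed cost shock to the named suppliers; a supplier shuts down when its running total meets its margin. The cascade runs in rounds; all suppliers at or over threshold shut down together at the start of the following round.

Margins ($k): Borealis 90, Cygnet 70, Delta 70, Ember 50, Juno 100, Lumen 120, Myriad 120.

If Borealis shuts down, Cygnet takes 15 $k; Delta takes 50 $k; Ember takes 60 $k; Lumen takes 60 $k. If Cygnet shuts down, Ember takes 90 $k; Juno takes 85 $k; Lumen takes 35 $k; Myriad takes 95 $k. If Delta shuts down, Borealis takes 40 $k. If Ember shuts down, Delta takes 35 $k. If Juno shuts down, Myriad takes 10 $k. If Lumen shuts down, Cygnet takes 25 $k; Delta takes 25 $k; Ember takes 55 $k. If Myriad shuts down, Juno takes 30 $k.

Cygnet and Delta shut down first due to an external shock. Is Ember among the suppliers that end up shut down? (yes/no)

Round 1 — Cygnet, Delta shut down (initial).
  Borealis: +40 → 40 < 90
  Ember: +90 → 90 ≥ 50
  Juno: +85 → 85 < 100
  Lumen: +35 → 35 < 120
  Myriad: +95 → 95 < 120
Round 2 — Ember shuts down.
No further shutdowns.

yes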